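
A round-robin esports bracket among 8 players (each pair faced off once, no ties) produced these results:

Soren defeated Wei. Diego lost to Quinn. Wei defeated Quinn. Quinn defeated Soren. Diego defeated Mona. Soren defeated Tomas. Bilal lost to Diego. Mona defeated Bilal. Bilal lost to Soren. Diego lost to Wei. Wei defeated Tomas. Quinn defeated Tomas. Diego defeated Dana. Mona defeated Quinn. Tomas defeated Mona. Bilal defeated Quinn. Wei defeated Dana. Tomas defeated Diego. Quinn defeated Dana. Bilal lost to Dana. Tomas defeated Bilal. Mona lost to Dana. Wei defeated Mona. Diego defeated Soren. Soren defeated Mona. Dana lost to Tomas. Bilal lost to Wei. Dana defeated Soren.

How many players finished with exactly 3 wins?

Win totals: Dana 3, Soren 4, Wei 6, Bilal 1, Quinn 4, Tomas 4, Mona 2, Diego 4.
Exactly 3: Dana — 1 player.

1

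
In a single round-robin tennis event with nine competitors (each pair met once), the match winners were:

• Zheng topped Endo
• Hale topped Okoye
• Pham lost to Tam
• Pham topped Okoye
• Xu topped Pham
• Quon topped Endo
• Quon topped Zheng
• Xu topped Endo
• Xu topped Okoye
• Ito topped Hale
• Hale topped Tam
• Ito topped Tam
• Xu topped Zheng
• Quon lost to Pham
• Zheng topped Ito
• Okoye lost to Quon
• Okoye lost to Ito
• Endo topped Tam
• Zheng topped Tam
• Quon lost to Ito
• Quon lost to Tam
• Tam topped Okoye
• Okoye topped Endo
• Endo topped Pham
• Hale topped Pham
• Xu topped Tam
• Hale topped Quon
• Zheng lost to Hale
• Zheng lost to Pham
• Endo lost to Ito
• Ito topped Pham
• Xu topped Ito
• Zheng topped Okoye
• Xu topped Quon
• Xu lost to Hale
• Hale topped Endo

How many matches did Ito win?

6

Ito's results: beat Okoye, Endo, Tam, Hale, Pham, Quon; lost to Zheng, Xu.
That is 6 wins.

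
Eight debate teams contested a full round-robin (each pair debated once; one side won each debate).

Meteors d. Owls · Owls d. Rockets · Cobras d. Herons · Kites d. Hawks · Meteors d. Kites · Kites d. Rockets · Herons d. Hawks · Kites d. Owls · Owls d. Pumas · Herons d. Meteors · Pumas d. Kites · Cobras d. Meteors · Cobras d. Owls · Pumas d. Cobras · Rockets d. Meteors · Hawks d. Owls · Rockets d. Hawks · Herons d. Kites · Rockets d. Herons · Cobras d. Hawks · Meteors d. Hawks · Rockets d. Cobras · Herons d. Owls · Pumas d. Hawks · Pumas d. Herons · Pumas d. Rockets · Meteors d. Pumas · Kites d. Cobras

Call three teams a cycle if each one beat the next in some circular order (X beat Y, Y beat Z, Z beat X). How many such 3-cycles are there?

15

Win totals: Pumas 5, Rockets 4, Herons 4, Cobras 4, Kites 4, Owls 2, Hawks 1, Meteors 4.
A team with w wins dominates both others in C(w,2) triples; summing gives 10 + 6 + 6 + 6 + 6 + 1 + 0 + 6 = 41 transitive triples.
Total triples C(8,3) = 56, so cyclic triples = 56 − 41 = 15.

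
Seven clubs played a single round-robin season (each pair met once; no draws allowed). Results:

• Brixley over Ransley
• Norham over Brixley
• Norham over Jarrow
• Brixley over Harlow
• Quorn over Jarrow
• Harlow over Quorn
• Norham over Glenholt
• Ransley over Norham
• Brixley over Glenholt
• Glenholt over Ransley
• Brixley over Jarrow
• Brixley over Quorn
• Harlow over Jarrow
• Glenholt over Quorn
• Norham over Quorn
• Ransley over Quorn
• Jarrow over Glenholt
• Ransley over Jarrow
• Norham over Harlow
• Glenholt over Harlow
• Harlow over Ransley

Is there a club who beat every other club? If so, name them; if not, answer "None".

None

Highest win total is Norham with 5 (out of 6 possible).
Norham lost to Ransley, so no club went undefeated.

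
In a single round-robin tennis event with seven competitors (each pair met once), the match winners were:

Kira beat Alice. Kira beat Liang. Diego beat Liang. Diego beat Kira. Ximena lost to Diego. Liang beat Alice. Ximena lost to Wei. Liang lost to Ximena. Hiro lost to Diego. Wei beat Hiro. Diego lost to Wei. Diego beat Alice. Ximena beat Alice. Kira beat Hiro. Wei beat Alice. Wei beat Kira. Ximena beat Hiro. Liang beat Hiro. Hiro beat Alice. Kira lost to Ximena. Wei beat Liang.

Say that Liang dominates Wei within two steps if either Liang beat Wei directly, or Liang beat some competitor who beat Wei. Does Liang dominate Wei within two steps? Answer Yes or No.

No

Liang did not beat Wei directly.
Liang beat Hiro, Alice, but each of them lost to Wei. No two-step path.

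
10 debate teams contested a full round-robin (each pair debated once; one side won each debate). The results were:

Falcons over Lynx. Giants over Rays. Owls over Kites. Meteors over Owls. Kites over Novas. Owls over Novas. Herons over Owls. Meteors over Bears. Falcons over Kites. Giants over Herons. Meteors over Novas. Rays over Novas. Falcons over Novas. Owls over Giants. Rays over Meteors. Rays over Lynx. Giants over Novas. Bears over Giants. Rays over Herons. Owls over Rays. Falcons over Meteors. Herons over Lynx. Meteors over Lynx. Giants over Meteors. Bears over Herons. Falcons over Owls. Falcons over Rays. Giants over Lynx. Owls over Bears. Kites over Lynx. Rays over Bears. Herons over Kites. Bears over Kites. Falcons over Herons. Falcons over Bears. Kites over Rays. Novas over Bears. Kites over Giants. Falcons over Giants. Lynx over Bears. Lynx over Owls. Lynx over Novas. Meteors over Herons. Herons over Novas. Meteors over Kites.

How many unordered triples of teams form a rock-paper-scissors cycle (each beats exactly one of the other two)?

Win totals: Novas 1, Giants 5, Herons 4, Kites 4, Falcons 9, Rays 5, Bears 3, Meteors 6, Lynx 3, Owls 5.
A team with w wins dominates both others in C(w,2) triples; summing gives 0 + 10 + 6 + 6 + 36 + 10 + 3 + 15 + 3 + 10 = 99 transitive triples.
Total triples C(10,3) = 120, so cyclic triples = 120 − 99 = 21.

21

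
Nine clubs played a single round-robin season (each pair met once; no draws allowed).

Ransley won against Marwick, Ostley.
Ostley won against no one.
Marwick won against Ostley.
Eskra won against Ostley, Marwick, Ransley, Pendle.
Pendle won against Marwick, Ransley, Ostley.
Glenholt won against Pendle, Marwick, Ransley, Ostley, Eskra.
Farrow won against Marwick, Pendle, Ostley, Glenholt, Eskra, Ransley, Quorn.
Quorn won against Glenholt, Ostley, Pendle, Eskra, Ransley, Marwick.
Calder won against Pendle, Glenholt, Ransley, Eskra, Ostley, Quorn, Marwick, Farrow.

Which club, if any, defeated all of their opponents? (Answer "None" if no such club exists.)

Calder

Calder has 8 wins out of 8 opponents — a perfect record.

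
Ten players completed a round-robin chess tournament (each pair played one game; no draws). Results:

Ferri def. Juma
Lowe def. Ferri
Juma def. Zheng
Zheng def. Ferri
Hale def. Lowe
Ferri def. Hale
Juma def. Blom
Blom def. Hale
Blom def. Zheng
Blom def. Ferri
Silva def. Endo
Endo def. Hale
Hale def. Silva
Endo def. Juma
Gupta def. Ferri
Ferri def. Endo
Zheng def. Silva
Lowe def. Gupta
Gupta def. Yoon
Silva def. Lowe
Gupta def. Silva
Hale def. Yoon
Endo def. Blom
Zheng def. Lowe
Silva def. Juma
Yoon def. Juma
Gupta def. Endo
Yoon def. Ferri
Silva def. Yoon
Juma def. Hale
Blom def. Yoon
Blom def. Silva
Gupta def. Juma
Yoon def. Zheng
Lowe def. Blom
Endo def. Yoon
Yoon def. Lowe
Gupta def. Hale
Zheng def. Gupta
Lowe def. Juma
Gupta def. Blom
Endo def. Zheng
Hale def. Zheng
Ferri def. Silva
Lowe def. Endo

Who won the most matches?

Win totals: Blom 5, Silva 4, Gupta 7, Ferri 4, Lowe 5, Hale 4, Yoon 4, Zheng 4, Juma 3, Endo 5.
Gupta leads with 7 wins (next highest: 5).

Gupta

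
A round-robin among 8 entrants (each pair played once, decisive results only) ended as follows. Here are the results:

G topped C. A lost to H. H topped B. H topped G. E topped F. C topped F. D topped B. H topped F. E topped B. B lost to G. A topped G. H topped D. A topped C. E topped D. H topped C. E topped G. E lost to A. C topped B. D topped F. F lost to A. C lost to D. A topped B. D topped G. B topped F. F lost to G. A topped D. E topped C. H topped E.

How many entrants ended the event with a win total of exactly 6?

Win totals: A 6, B 1, C 2, D 4, E 5, F 0, G 3, H 7.
Exactly 6: A — 1 entrant.

1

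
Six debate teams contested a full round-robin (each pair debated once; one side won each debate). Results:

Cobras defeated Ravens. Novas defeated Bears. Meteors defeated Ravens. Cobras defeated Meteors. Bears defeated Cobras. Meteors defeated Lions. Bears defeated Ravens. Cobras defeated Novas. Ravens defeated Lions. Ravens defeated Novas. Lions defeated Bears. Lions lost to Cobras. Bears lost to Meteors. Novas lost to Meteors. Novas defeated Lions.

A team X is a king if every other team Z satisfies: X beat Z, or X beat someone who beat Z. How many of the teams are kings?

Ravens cannot reach Meteors, Cobras in two steps.
Lions cannot reach Meteors, Novas in two steps.
Meteors reaches everyone (king).
Novas cannot reach Meteors in two steps.
Bears reaches everyone (king).
Cobras reaches everyone (king).
Kings: Meteors, Bears, Cobras — 3.

3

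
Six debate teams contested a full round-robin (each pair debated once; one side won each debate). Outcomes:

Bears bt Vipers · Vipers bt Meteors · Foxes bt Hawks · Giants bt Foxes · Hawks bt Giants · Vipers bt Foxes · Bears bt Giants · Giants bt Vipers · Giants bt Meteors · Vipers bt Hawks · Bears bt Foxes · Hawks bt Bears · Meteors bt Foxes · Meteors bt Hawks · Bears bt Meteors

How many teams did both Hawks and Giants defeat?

Hawks beat: Bears, Giants.
Giants beat: Meteors, Foxes, Vipers.
No one was beaten by both.

0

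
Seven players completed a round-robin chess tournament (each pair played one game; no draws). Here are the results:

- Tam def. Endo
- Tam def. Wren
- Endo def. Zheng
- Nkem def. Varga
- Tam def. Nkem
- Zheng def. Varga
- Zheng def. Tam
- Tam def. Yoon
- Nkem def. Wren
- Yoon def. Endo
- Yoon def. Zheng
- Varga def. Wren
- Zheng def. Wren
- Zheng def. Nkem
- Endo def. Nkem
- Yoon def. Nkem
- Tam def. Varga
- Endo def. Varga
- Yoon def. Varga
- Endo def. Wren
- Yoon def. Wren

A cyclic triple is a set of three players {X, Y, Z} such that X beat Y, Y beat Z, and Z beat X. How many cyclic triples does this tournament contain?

Win totals: Zheng 4, Varga 1, Yoon 5, Endo 4, Nkem 2, Tam 5, Wren 0.
A player with w wins dominates both others in C(w,2) triples; summing gives 6 + 0 + 10 + 6 + 1 + 10 + 0 = 33 transitive triples.
Total triples C(7,3) = 35, so cyclic triples = 35 − 33 = 2.

2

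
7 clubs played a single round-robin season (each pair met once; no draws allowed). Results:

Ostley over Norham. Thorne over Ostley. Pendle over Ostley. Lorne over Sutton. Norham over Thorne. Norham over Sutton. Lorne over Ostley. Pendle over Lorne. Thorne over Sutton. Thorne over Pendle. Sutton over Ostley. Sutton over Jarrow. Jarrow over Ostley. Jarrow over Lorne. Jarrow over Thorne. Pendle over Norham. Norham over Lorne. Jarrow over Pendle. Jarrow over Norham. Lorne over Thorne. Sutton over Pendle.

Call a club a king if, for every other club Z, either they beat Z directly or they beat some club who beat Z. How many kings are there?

5

Pendle cannot reach Jarrow in two steps.
Norham reaches everyone (king).
Ostley cannot reach Pendle, Jarrow in two steps.
Thorne reaches everyone (king).
Jarrow reaches everyone (king).
Sutton reaches everyone (king).
Lorne reaches everyone (king).
Kings: Norham, Thorne, Jarrow, Sutton, Lorne — 5.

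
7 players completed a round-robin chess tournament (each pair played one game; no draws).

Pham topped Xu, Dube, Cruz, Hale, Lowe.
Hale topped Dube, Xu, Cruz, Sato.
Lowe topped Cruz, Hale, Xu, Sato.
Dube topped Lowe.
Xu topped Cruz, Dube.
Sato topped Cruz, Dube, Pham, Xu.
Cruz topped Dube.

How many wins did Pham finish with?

5

Pham's results: beat Lowe, Dube, Xu, Hale, Cruz; lost to Sato.
That is 5 wins.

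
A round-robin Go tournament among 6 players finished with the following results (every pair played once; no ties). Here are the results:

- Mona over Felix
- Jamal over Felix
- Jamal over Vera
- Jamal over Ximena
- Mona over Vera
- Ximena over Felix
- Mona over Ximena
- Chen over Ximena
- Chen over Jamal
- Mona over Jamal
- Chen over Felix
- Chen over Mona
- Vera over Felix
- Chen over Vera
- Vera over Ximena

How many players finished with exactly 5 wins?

1

Win totals: Ximena 1, Jamal 3, Vera 2, Chen 5, Felix 0, Mona 4.
Exactly 5: Chen — 1 player.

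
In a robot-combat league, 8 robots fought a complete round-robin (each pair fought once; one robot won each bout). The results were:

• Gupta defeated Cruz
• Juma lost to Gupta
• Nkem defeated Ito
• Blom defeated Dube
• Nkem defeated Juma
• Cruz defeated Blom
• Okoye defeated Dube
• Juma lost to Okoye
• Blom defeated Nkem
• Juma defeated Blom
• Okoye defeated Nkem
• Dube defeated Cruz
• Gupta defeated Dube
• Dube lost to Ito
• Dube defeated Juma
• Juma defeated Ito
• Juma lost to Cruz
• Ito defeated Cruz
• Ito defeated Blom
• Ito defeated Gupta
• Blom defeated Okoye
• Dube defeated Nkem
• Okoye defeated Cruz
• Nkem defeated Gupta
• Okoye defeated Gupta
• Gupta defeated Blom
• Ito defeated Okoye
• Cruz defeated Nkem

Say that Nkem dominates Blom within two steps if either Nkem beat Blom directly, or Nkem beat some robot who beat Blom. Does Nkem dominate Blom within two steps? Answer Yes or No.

Yes

Nkem did not beat Blom directly.
Nkem beat Ito, Gupta, Juma. Of those, Ito beat Blom.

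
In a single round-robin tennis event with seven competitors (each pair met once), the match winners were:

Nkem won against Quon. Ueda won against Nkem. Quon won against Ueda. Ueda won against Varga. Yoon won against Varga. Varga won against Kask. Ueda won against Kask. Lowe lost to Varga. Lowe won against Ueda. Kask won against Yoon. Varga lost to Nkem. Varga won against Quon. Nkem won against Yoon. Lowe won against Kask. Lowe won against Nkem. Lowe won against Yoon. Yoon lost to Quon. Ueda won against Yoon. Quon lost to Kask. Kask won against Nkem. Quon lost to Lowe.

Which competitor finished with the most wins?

Win totals: Kask 3, Ueda 4, Varga 3, Quon 2, Lowe 5, Yoon 1, Nkem 3.
Lowe leads with 5 wins (next highest: 4).

Lowe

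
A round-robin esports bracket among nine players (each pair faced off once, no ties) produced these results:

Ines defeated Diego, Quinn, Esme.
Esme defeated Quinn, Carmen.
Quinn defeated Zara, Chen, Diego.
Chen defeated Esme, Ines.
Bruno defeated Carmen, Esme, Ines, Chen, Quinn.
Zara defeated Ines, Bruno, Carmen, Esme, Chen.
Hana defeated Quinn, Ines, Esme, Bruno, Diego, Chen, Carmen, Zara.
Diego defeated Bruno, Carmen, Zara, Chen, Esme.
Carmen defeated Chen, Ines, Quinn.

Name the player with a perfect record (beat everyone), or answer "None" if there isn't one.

Hana

Hana has 8 wins out of 8 opponents — a perfect record.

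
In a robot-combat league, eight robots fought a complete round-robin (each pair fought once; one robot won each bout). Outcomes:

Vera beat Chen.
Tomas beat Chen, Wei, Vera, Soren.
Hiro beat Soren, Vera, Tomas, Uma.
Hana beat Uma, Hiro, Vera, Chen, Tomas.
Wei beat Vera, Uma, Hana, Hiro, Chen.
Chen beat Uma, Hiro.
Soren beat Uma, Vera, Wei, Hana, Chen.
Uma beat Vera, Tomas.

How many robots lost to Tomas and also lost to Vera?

1

Tomas beat: Soren, Chen, Vera, Wei.
Vera beat: Chen.
Both beat: Chen — 1.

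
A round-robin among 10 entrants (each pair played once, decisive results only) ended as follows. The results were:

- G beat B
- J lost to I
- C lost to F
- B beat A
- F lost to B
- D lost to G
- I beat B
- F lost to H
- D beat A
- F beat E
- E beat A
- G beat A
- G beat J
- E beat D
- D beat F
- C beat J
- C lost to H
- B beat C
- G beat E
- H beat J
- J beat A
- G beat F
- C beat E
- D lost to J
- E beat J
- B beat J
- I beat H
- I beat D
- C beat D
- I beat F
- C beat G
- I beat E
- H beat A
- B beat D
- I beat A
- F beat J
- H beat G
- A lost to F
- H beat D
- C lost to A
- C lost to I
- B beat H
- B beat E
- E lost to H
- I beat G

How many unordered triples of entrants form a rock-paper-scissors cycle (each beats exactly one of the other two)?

Win totals: A 1, B 7, C 4, D 2, E 3, F 4, G 6, H 7, I 9, J 2.
An entrant with w wins dominates both others in C(w,2) triples; summing gives 0 + 21 + 6 + 1 + 3 + 6 + 15 + 21 + 36 + 1 = 110 transitive triples.
Total triples C(10,3) = 120, so cyclic triples = 120 − 110 = 10.

10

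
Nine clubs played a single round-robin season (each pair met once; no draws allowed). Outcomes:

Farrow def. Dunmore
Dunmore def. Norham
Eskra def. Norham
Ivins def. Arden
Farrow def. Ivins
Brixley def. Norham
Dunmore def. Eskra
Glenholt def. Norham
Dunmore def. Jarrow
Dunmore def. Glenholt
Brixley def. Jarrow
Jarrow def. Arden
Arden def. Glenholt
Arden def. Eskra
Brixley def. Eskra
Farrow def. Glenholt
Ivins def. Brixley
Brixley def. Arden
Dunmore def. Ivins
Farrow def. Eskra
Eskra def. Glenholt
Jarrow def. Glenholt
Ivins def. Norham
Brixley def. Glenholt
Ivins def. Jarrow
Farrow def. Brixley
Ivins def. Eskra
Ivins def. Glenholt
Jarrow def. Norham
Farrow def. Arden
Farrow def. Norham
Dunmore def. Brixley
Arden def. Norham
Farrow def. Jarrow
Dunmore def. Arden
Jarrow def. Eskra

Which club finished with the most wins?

Farrow

Win totals: Ivins 6, Glenholt 1, Brixley 5, Farrow 8, Dunmore 7, Norham 0, Jarrow 4, Eskra 2, Arden 3.
Farrow leads with 8 wins (next highest: 7).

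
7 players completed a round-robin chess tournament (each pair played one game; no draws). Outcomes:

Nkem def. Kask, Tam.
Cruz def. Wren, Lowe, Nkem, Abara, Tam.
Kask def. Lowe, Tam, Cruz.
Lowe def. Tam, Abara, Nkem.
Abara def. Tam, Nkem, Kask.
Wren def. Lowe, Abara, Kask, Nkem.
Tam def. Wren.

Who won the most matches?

Cruz

Win totals: Nkem 2, Tam 1, Cruz 5, Kask 3, Lowe 3, Wren 4, Abara 3.
Cruz leads with 5 wins (next highest: 4).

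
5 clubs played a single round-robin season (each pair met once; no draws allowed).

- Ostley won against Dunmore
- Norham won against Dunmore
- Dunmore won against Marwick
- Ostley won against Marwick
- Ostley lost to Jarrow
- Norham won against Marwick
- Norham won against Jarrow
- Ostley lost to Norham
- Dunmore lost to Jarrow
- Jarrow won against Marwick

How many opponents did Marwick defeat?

Marwick's results: beat no one; lost to Jarrow, Norham, Ostley, Dunmore.
That is 0 wins.

0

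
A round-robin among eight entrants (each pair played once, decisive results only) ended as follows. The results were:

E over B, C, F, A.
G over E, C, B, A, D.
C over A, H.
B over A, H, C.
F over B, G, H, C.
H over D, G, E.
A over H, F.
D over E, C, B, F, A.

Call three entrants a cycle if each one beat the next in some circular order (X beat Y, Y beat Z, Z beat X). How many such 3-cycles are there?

16

Win totals: A 2, B 3, C 2, D 5, E 4, F 4, G 5, H 3.
An entrant with w wins dominates both others in C(w,2) triples; summing gives 1 + 3 + 1 + 10 + 6 + 6 + 10 + 3 = 40 transitive triples.
Total triples C(8,3) = 56, so cyclic triples = 56 − 40 = 16.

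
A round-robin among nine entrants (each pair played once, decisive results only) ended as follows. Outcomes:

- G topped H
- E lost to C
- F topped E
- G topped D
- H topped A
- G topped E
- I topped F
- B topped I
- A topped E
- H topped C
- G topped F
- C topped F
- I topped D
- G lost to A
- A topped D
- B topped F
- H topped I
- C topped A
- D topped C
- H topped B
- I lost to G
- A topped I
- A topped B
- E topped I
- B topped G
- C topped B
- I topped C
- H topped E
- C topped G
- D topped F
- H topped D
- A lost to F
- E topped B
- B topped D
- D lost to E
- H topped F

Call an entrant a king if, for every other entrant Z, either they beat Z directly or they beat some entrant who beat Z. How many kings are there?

A reaches everyone (king).
B reaches everyone (king).
C reaches everyone (king).
D cannot reach H, I in two steps.
E cannot reach A, H in two steps.
F cannot reach C, H in two steps.
G reaches everyone (king).
H reaches everyone (king).
I cannot reach H in two steps.
Kings: A, B, C, G, H — 5.

5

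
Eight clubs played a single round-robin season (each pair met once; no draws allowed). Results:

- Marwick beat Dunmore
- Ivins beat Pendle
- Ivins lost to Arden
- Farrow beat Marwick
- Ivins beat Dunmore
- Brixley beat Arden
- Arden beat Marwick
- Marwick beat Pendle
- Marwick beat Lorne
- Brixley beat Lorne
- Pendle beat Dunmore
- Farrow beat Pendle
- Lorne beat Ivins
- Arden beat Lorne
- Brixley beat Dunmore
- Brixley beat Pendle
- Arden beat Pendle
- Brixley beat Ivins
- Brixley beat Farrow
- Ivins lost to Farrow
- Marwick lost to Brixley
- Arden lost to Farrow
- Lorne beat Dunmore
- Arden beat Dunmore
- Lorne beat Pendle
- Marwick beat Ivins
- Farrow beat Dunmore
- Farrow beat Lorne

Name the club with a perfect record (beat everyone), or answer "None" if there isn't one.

Brixley has 7 wins out of 7 opponents — a perfect record.

Brixley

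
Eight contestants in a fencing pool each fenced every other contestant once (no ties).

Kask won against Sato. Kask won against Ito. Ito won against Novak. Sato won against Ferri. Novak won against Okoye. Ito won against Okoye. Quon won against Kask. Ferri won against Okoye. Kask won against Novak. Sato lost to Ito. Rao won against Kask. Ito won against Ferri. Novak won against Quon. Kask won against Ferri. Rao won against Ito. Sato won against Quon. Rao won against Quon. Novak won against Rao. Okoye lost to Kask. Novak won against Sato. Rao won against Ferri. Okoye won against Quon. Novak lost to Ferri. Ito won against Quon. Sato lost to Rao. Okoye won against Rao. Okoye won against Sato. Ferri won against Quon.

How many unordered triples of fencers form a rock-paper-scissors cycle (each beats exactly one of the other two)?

Win totals: Quon 1, Ferri 3, Ito 5, Sato 2, Rao 5, Novak 4, Okoye 3, Kask 5.
A fencer with w wins dominates both others in C(w,2) triples; summing gives 0 + 3 + 10 + 1 + 10 + 6 + 3 + 10 = 43 transitive triples.
Total triples C(8,3) = 56, so cyclic triples = 56 − 43 = 13.

13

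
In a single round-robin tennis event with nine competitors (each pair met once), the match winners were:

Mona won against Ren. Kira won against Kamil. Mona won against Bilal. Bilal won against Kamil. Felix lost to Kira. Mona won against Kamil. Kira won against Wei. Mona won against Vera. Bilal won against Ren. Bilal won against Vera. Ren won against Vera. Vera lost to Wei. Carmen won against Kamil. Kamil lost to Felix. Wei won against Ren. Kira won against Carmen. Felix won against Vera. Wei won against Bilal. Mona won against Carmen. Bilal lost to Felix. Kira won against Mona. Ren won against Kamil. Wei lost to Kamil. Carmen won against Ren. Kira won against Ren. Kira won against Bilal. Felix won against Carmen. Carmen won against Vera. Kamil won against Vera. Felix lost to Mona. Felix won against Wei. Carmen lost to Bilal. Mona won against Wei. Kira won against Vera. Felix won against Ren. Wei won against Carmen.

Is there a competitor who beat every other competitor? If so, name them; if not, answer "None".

Kira

Kira has 8 wins out of 8 opponents — a perfect record.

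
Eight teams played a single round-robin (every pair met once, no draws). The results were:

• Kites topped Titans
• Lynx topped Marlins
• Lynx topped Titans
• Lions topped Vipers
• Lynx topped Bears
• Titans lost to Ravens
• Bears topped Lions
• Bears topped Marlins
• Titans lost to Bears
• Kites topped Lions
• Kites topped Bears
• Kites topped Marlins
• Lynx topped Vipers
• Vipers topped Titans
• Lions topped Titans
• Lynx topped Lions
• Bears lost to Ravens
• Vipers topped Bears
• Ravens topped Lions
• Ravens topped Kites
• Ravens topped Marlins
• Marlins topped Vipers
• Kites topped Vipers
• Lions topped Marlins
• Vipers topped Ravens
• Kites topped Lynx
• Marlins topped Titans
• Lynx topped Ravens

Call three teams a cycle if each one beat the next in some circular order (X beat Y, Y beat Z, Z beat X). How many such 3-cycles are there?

Win totals: Kites 6, Lynx 6, Marlins 2, Titans 0, Vipers 3, Bears 3, Lions 3, Ravens 5.
A team with w wins dominates both others in C(w,2) triples; summing gives 15 + 15 + 1 + 0 + 3 + 3 + 3 + 10 = 50 transitive triples.
Total triples C(8,3) = 56, so cyclic triples = 56 − 50 = 6.

6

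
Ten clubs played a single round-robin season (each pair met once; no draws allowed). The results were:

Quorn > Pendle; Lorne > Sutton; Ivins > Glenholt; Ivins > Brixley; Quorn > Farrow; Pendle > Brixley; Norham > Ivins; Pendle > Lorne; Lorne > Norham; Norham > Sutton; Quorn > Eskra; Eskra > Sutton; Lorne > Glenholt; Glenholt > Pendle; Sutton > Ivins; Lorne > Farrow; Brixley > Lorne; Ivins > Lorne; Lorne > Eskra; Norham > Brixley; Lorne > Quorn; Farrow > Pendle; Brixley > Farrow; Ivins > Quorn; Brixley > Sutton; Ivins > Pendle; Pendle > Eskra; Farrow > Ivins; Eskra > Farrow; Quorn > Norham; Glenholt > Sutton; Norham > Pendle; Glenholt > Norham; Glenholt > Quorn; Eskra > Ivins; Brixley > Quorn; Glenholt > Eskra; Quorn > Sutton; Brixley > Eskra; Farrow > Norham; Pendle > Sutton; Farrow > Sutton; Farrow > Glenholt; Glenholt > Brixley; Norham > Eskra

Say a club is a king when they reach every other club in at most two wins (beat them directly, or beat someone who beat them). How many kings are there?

9

Eskra reaches everyone (king).
Norham reaches everyone (king).
Quorn reaches everyone (king).
Brixley reaches everyone (king).
Ivins reaches everyone (king).
Sutton cannot reach Eskra, Norham, Farrow in two steps.
Pendle reaches everyone (king).
Glenholt reaches everyone (king).
Farrow reaches everyone (king).
Lorne reaches everyone (king).
Kings: Eskra, Norham, Quorn, Brixley, Ivins, Pendle, Glenholt, Farrow, Lorne — 9.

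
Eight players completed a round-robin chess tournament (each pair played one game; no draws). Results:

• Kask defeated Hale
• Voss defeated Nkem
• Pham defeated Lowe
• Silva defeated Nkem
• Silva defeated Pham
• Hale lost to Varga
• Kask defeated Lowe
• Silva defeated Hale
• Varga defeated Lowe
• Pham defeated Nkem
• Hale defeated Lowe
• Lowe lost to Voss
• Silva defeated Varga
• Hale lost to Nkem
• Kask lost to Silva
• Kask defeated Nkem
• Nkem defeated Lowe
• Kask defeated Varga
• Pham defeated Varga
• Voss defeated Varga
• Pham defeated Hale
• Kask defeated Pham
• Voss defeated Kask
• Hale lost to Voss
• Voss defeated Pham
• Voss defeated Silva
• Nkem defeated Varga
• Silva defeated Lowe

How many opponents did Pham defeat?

Pham's results: beat Nkem, Hale, Lowe, Varga; lost to Silva, Voss, Kask.
That is 4 wins.

4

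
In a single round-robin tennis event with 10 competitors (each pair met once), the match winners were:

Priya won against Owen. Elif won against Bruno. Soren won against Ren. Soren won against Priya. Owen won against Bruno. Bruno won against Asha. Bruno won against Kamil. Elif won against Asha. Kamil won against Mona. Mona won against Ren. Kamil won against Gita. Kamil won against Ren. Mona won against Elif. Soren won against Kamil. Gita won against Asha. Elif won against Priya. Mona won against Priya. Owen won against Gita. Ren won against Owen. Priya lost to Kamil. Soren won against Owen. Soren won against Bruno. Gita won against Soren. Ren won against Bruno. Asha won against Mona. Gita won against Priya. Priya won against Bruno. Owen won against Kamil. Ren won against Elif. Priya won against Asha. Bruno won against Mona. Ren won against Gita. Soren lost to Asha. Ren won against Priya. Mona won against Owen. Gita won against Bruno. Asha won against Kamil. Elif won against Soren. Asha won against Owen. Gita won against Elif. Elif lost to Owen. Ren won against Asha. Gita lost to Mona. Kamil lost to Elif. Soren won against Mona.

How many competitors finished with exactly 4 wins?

3

Win totals: Kamil 4, Priya 3, Bruno 3, Asha 4, Ren 6, Soren 6, Gita 5, Owen 4, Elif 5, Mona 5.
Exactly 4: Kamil, Asha, Owen — 3 competitors.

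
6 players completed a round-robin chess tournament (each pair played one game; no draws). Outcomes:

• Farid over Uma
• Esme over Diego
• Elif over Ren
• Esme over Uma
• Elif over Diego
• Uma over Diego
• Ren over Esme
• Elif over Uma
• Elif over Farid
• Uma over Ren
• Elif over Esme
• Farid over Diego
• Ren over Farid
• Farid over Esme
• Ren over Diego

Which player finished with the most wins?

Win totals: Esme 2, Farid 3, Elif 5, Diego 0, Uma 2, Ren 3.
Elif leads with 5 wins (next highest: 3).

Elif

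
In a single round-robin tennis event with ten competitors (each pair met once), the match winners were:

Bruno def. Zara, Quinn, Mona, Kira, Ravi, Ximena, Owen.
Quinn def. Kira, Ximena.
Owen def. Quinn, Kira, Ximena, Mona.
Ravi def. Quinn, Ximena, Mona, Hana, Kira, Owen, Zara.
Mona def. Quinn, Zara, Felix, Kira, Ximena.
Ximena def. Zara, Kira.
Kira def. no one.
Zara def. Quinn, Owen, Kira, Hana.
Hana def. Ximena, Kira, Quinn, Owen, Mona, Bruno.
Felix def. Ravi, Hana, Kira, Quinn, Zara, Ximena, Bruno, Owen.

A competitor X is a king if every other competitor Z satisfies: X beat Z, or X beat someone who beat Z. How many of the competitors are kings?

5

Quinn cannot reach Hana, Mona, Felix, Owen, Bruno, Ravi in two steps.
Ximena cannot reach Mona, Felix, Bruno, Ravi in two steps.
Hana reaches everyone (king).
Mona reaches everyone (king).
Kira cannot reach Quinn, Ximena, Hana, Mona, Felix, Owen, Zara, Bruno, Ravi in two steps.
Felix reaches everyone (king).
Owen cannot reach Hana, Bruno, Ravi in two steps.
Zara cannot reach Felix, Ravi in two steps.
Bruno reaches everyone (king).
Ravi reaches everyone (king).
Kings: Hana, Mona, Felix, Bruno, Ravi — 5.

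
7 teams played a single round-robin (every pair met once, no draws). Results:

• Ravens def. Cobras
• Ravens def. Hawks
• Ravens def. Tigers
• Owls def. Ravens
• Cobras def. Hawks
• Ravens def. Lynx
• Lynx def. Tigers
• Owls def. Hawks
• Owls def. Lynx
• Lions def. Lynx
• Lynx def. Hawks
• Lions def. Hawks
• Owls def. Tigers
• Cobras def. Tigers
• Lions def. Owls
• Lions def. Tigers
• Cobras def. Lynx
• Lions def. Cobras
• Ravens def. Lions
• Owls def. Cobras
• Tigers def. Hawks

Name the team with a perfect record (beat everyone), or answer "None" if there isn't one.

Highest win total is Ravens with 5 (out of 6 possible).
Ravens lost to Owls, so no team went undefeated.

None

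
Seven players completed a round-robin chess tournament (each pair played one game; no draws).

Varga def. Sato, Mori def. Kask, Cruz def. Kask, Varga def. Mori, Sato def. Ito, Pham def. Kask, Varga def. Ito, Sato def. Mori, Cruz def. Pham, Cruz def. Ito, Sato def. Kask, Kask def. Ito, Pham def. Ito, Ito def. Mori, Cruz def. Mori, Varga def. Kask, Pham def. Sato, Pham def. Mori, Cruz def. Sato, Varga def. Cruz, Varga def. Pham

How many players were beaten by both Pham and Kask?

Pham beat: Kask, Sato, Mori, Ito.
Kask beat: Ito.
Both beat: Ito — 1.

1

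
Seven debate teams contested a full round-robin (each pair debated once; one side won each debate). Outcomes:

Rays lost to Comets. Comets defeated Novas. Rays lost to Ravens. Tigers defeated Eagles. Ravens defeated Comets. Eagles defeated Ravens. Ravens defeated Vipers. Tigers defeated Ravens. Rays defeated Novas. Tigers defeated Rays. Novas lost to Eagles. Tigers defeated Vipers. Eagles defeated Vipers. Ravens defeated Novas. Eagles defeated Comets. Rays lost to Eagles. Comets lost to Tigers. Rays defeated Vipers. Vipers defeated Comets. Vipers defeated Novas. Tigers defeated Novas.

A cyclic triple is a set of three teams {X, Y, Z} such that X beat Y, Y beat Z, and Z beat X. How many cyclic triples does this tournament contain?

Win totals: Comets 2, Vipers 2, Eagles 5, Ravens 4, Novas 0, Tigers 6, Rays 2.
A team with w wins dominates both others in C(w,2) triples; summing gives 1 + 1 + 10 + 6 + 0 + 15 + 1 = 34 transitive triples.
Total triples C(7,3) = 35, so cyclic triples = 35 − 34 = 1.

1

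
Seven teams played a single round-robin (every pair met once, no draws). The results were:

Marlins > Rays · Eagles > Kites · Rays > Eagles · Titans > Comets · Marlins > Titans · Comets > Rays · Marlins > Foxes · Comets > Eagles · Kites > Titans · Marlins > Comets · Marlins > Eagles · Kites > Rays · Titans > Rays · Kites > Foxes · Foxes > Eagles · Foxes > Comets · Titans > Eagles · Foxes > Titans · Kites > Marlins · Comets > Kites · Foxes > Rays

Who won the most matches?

Marlins

Win totals: Comets 3, Eagles 1, Rays 1, Titans 3, Marlins 5, Kites 4, Foxes 4.
Marlins leads with 5 wins (next highest: 4).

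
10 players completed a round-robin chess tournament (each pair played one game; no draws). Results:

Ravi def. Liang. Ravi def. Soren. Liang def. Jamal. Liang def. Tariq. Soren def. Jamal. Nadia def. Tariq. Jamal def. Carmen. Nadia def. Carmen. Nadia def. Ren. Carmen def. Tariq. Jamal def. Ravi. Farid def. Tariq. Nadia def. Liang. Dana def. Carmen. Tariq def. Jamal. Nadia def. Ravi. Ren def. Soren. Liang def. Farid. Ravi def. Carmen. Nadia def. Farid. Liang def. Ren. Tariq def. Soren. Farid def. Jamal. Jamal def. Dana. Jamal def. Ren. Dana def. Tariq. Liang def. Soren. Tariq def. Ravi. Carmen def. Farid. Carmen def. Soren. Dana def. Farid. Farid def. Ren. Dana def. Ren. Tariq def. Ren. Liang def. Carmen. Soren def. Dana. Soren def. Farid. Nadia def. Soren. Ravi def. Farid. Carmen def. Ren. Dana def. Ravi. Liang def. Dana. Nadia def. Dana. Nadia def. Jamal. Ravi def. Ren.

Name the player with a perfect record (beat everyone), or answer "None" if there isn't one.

Nadia has 9 wins out of 9 opponents — a perfect record.

Nadia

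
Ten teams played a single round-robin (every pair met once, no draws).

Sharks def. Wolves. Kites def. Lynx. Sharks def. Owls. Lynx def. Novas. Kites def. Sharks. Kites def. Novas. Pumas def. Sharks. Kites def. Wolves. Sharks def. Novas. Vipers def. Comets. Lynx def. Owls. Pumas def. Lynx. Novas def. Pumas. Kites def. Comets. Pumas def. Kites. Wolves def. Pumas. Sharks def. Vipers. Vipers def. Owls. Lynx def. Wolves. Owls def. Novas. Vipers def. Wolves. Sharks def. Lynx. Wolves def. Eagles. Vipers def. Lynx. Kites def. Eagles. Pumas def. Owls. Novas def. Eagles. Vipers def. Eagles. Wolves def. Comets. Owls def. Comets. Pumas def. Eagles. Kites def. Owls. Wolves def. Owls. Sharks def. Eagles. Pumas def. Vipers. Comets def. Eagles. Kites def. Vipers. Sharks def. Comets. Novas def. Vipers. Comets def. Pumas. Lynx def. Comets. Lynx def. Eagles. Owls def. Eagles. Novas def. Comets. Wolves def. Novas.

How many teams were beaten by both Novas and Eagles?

0

Novas beat: Comets, Pumas, Eagles, Vipers.
Eagles beat: no one.
No one was beaten by both.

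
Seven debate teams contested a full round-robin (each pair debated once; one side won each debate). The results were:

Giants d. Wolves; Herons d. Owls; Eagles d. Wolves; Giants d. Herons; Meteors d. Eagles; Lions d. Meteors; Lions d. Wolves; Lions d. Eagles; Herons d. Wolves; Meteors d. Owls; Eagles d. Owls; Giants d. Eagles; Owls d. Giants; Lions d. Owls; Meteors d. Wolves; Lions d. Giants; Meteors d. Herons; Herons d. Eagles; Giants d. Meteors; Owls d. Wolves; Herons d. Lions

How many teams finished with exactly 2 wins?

Win totals: Eagles 2, Owls 2, Meteors 4, Lions 5, Wolves 0, Giants 4, Herons 4.
Exactly 2: Eagles, Owls — 2 teams.

2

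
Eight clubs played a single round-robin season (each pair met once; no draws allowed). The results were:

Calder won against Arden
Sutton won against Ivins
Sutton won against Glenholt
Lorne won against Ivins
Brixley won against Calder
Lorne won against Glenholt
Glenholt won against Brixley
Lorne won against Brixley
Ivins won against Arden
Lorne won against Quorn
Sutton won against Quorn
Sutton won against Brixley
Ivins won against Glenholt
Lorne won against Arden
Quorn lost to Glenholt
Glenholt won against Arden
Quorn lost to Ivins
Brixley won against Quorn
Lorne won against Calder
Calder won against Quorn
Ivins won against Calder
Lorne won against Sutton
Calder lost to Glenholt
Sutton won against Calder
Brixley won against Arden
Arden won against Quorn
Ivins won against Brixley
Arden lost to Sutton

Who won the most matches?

Lorne

Win totals: Calder 2, Sutton 6, Arden 1, Lorne 7, Brixley 3, Ivins 5, Quorn 0, Glenholt 4.
Lorne leads with 7 wins (next highest: 6).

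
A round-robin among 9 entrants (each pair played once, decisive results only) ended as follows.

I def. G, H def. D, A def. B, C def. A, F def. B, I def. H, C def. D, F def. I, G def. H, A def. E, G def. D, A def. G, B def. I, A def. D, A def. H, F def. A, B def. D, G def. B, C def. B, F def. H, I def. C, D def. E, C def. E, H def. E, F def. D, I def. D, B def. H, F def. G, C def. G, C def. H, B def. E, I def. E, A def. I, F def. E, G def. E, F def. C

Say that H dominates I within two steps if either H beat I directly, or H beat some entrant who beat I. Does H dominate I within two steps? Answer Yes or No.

No

H did not beat I directly.
H beat D, E, but each of them lost to I. No two-step path.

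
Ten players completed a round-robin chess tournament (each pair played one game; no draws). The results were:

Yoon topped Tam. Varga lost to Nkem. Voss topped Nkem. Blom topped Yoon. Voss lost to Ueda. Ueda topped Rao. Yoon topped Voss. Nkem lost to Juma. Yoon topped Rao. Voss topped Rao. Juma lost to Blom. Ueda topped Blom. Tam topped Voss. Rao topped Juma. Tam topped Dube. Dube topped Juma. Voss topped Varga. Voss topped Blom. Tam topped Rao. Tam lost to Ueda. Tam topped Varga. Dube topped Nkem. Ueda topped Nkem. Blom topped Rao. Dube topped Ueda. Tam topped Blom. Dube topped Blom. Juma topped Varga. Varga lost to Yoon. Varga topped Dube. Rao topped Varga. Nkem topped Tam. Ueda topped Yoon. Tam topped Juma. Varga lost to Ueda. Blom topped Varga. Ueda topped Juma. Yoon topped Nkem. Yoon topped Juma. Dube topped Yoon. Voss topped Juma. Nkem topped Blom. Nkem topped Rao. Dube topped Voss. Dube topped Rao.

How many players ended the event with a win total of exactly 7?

Win totals: Voss 5, Nkem 4, Dube 7, Varga 1, Yoon 6, Juma 2, Ueda 8, Tam 6, Rao 2, Blom 4.
Exactly 7: Dube — 1 player.

1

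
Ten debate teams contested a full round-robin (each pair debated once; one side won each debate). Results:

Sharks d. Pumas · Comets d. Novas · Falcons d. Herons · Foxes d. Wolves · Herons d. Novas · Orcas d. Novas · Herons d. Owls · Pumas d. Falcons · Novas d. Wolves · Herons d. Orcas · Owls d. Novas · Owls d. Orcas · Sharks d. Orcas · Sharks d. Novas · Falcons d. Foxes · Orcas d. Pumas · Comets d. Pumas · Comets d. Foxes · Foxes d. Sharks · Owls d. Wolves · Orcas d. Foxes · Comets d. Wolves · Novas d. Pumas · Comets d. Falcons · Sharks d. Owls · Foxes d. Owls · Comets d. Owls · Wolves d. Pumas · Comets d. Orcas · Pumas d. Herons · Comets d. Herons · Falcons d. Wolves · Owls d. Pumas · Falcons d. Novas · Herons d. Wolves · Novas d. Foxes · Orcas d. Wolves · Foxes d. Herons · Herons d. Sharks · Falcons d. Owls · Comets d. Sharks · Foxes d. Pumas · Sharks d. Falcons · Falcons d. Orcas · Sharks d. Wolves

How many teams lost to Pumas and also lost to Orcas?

0

Pumas beat: Falcons, Herons.
Orcas beat: Wolves, Foxes, Pumas, Novas.
No one was beaten by both.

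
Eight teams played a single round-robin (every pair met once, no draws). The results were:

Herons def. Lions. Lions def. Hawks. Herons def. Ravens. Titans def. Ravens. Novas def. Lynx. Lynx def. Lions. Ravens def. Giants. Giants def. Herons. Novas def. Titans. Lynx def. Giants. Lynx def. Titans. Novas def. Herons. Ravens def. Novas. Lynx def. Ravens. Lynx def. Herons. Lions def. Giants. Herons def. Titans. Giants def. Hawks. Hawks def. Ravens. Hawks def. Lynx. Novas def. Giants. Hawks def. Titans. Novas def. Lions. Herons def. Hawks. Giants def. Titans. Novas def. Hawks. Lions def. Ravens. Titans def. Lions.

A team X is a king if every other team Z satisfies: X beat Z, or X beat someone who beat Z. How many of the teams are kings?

Novas reaches everyone (king).
Lynx reaches everyone (king).
Titans cannot reach Lynx, Herons in two steps.
Hawks reaches everyone (king).
Giants cannot reach Novas in two steps.
Herons reaches everyone (king).
Ravens reaches everyone (king).
Lions reaches everyone (king).
Kings: Novas, Lynx, Hawks, Herons, Ravens, Lions — 6.

6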